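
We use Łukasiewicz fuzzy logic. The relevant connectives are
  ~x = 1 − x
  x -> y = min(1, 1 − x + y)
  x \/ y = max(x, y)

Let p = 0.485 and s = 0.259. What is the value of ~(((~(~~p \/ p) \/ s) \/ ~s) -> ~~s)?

0.482

~p = 1 − 0.485 = 0.515
~~p = 1 − 0.515 = 0.485
~~p \/ p = max(0.485, 0.485) = 0.485
~(~~p \/ p) = 1 − 0.485 = 0.515
~(~~p \/ p) \/ s = max(0.515, 0.259) = 0.515
~s = 1 − 0.259 = 0.741
(~(~~p \/ p) \/ s) \/ ~s = max(0.515, 0.741) = 0.741
~~s = 1 − 0.741 = 0.259
((~(~~p \/ p) \/ s) \/ ~s) -> ~~s = min(1, 1 − 0.741 + 0.259) = min(1, 0.518) = 0.518
~(((~(~~p \/ p) \/ s) \/ ~s) -> ~~s) = 1 − 0.518 = 0.482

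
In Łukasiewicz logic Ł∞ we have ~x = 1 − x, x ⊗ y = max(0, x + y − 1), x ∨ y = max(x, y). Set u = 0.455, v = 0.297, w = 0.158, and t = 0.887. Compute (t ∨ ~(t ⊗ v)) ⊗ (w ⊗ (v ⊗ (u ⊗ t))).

t ⊗ v = max(0, 0.887 + 0.297 − 1) = max(0, 0.184) = 0.184
~(t ⊗ v) = 1 − 0.184 = 0.816
t ∨ ~(t ⊗ v) = max(0.887, 0.816) = 0.887
u ⊗ t = max(0, 0.455 + 0.887 − 1) = max(0, 0.342) = 0.342
v ⊗ (u ⊗ t) = max(0, 0.297 + 0.342 − 1) = max(0, -0.361) = 0.000
w ⊗ (v ⊗ (u ⊗ t)) = max(0, 0.158 + 0.000 − 1) = max(0, -0.842) = 0.000
(t ∨ ~(t ⊗ v)) ⊗ (w ⊗ (v ⊗ (u ⊗ t))) = max(0, 0.887 + 0.000 − 1) = max(0, -0.113) = 0.000

0.000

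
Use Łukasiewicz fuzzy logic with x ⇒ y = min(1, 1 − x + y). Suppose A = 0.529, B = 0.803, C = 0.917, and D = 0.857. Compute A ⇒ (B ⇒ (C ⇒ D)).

C ⇒ D = min(1, 1 − 0.917 + 0.857) = min(1, 0.940) = 0.940
B ⇒ (C ⇒ D) = min(1, 1 − 0.803 + 0.940) = min(1, 1.137) = 1.000
A ⇒ (B ⇒ (C ⇒ D)) = min(1, 1 − 0.529 + 1.000) = min(1, 1.471) = 1.000

1.000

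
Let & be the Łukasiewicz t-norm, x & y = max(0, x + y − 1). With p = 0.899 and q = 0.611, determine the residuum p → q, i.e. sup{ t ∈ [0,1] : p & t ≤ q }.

The residuum of the Łukasiewicz t-norm gives the supremum: min(1, 1 − 0.899 + 0.611).
1 − 0.899 + 0.611 = 0.712, so t = min(1, 0.712) = 0.712.
Check: 0.899 & 0.712 = max(0, 0.611) = 0.611 ≤ 0.611.

0.712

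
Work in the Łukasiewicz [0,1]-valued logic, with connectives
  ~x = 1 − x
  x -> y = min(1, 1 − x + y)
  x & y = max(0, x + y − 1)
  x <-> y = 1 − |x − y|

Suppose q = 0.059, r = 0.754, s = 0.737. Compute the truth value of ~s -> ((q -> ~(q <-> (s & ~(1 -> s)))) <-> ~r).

~s = 1 − 0.737 = 0.263
1 -> s = min(1, 1 − 1.000 + 0.737) = min(1, 0.737) = 0.737
~(1 -> s) = 1 − 0.737 = 0.263
s & ~(1 -> s) = max(0, 0.737 + 0.263 − 1) = max(0, 0.000) = 0.000
q <-> (s & ~(1 -> s)) = 1 − |0.059 − 0.000| = 1 − 0.059 = 0.941
~(q <-> (s & ~(1 -> s))) = 1 − 0.941 = 0.059
q -> ~(q <-> (s & ~(1 -> s))) = min(1, 1 − 0.059 + 0.059) = min(1, 1.000) = 1.000
~r = 1 − 0.754 = 0.246
(q -> ~(q <-> (s & ~(1 -> s)))) <-> ~r = 1 − |1.000 − 0.246| = 1 − 0.754 = 0.246
~s -> ((q -> ~(q <-> (s & ~(1 -> s)))) <-> ~r) = min(1, 1 − 0.263 + 0.246) = min(1, 0.983) = 0.983

0.983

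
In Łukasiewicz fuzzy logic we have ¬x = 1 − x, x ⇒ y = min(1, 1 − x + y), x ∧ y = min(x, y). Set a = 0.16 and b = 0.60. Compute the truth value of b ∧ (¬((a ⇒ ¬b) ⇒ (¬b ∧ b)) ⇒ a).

¬b = 1 − 0.60 = 0.40
a ⇒ ¬b = min(1, 1 − 0.16 + 0.40) = min(1, 1.24) = 1.00
¬b ∧ b = min(0.40, 0.60) = 0.40
(a ⇒ ¬b) ⇒ (¬b ∧ b) = min(1, 1 − 1.00 + 0.40) = min(1, 0.40) = 0.40
¬((a ⇒ ¬b) ⇒ (¬b ∧ b)) = 1 − 0.40 = 0.60
¬((a ⇒ ¬b) ⇒ (¬b ∧ b)) ⇒ a = min(1, 1 − 0.60 + 0.16) = min(1, 0.56) = 0.56
b ∧ (¬((a ⇒ ¬b) ⇒ (¬b ∧ b)) ⇒ a) = min(0.60, 0.56) = 0.56

0.56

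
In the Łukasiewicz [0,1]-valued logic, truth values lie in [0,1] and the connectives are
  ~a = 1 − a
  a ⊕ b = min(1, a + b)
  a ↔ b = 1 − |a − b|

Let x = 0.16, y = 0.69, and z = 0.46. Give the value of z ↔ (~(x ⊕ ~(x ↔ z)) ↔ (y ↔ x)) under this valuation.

0.53

x ↔ z = 1 − |0.16 − 0.46| = 1 − 0.30 = 0.70
~(x ↔ z) = 1 − 0.70 = 0.30
x ⊕ ~(x ↔ z) = min(1, 0.16 + 0.30) = min(1, 0.46) = 0.46
~(x ⊕ ~(x ↔ z)) = 1 − 0.46 = 0.54
y ↔ x = 1 − |0.69 − 0.16| = 1 − 0.53 = 0.47
~(x ⊕ ~(x ↔ z)) ↔ (y ↔ x) = 1 − |0.54 − 0.47| = 1 − 0.07 = 0.93
z ↔ (~(x ⊕ ~(x ↔ z)) ↔ (y ↔ x)) = 1 − |0.46 − 0.93| = 1 − 0.47 = 0.53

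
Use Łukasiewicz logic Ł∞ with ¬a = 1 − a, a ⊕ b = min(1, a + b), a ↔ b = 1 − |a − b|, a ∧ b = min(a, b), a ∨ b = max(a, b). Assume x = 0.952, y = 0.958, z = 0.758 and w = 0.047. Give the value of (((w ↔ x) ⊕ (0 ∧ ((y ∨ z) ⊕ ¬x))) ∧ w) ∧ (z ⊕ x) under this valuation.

w ↔ x = 1 − |0.047 − 0.952| = 1 − 0.905 = 0.095
y ∨ z = max(0.958, 0.758) = 0.958
¬x = 1 − 0.952 = 0.048
(y ∨ z) ⊕ ¬x = min(1, 0.958 + 0.048) = min(1, 1.006) = 1.000
0 ∧ ((y ∨ z) ⊕ ¬x) = min(0.000, 1.000) = 0.000
(w ↔ x) ⊕ (0 ∧ ((y ∨ z) ⊕ ¬x)) = min(1, 0.095 + 0.000) = min(1, 0.095) = 0.095
((w ↔ x) ⊕ (0 ∧ ((y ∨ z) ⊕ ¬x))) ∧ w = min(0.095, 0.047) = 0.047
z ⊕ x = min(1, 0.758 + 0.952) = min(1, 1.710) = 1.000
(((w ↔ x) ⊕ (0 ∧ ((y ∨ z) ⊕ ¬x))) ∧ w) ∧ (z ⊕ x) = min(0.047, 1.000) = 0.047

0.047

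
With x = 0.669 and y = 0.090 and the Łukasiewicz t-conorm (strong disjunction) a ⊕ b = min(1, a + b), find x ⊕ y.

x ⊕ y = min(1, 0.669 + 0.090) = min(1, 0.759) = 0.759
For comparison, the Gödel t-conorm max(a, b) would give 0.669.

0.759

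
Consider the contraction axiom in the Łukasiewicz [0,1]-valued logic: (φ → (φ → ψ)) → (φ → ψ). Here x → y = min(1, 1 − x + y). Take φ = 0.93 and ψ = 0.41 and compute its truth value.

0.93

φ → ψ = min(1, 1 − 0.93 + 0.41) = min(1, 0.48) = 0.48
φ → (φ → ψ) = min(1, 1 − 0.93 + 0.48) = min(1, 0.55) = 0.55
(φ → (φ → ψ)) → (φ → ψ) = min(1, 1 − 0.55 + 0.48) = min(1, 0.93) = 0.93
(The value 0.93 < 1 shows this instance is not satisfied; fails in Ł∞ (the t-norm is not idempotent).)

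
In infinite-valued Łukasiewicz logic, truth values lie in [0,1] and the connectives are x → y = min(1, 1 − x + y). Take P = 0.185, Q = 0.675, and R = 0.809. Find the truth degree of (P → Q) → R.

P → Q = min(1, 1 − 0.185 + 0.675) = min(1, 1.490) = 1.000
(P → Q) → R = min(1, 1 − 1.000 + 0.809) = min(1, 0.809) = 0.809

0.809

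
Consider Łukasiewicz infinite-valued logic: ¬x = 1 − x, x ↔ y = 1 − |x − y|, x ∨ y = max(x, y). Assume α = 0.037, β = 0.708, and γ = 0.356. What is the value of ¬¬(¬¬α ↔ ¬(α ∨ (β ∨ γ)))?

¬α = 1 − 0.037 = 0.963
¬¬α = 1 − 0.963 = 0.037
β ∨ γ = max(0.708, 0.356) = 0.708
α ∨ (β ∨ γ) = max(0.037, 0.708) = 0.708
¬(α ∨ (β ∨ γ)) = 1 − 0.708 = 0.292
¬¬α ↔ ¬(α ∨ (β ∨ γ)) = 1 − |0.037 − 0.292| = 1 − 0.255 = 0.745
¬(¬¬α ↔ ¬(α ∨ (β ∨ γ))) = 1 − 0.745 = 0.255
¬¬(¬¬α ↔ ¬(α ∨ (β ∨ γ))) = 1 − 0.255 = 0.745

0.745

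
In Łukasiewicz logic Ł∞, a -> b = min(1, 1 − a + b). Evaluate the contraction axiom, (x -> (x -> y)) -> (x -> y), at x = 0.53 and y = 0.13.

x -> y = min(1, 1 − 0.53 + 0.13) = min(1, 0.60) = 0.60
x -> (x -> y) = min(1, 1 − 0.53 + 0.60) = min(1, 1.07) = 1.00
(x -> (x -> y)) -> (x -> y) = min(1, 1 − 1.00 + 0.60) = min(1, 0.60) = 0.60
(The value 0.60 < 1 shows this instance is not satisfied; fails in Ł∞ (the t-norm is not idempotent).)

0.60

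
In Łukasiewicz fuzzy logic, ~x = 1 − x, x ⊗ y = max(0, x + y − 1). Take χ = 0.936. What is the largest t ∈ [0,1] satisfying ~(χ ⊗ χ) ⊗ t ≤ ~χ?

χ ⊗ χ = max(0, 0.936 + 0.936 − 1) = max(0, 0.872) = 0.872
~(χ ⊗ χ) = 1 − 0.872 = 0.128
So the left factor is ~(χ ⊗ χ) = 0.128.
~χ = 1 − 0.936 = 0.064
So the right-hand bound is ~χ = 0.064.
The residuum of the Łukasiewicz t-norm gives the supremum: min(1, 1 − 0.128 + 0.064).
1 − 0.128 + 0.064 = 0.936, so t = min(1, 0.936) = 0.936.
Check: 0.128 ⊗ 0.936 = max(0, 0.064) = 0.064 ≤ 0.064.

0.936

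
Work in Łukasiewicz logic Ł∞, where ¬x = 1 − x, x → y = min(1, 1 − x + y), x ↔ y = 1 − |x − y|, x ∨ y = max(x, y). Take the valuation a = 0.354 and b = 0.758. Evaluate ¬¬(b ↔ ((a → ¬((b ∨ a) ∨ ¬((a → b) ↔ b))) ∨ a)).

b ∨ a = max(0.758, 0.354) = 0.758
a → b = min(1, 1 − 0.354 + 0.758) = min(1, 1.404) = 1.000
(a → b) ↔ b = 1 − |1.000 − 0.758| = 1 − 0.242 = 0.758
¬((a → b) ↔ b) = 1 − 0.758 = 0.242
(b ∨ a) ∨ ¬((a → b) ↔ b) = max(0.758, 0.242) = 0.758
¬((b ∨ a) ∨ ¬((a → b) ↔ b)) = 1 − 0.758 = 0.242
a → ¬((b ∨ a) ∨ ¬((a → b) ↔ b)) = min(1, 1 − 0.354 + 0.242) = min(1, 0.888) = 0.888
(a → ¬((b ∨ a) ∨ ¬((a → b) ↔ b))) ∨ a = max(0.888, 0.354) = 0.888
b ↔ ((a → ¬((b ∨ a) ∨ ¬((a → b) ↔ b))) ∨ a) = 1 − |0.758 − 0.888| = 1 − 0.130 = 0.870
¬(b ↔ ((a → ¬((b ∨ a) ∨ ¬((a → b) ↔ b))) ∨ a)) = 1 − 0.870 = 0.130
¬¬(b ↔ ((a → ¬((b ∨ a) ∨ ¬((a → b) ↔ b))) ∨ a)) = 1 − 0.130 = 0.870

0.870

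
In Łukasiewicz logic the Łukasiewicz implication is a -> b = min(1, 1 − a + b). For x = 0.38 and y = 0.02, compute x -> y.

0.64

x -> y = min(1, 1 − 0.38 + 0.02) = min(1, 0.64) = 0.64
For comparison, the Gödel implication (1 if a ≤ b else b) would give 0.02.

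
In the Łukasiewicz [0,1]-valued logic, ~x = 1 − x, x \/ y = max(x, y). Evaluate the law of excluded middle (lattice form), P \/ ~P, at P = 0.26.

0.74

~P = 1 − 0.26 = 0.74
P \/ ~P = max(0.26, 0.74) = 0.74
(The value 0.74 < 1 shows this instance is not satisfied; not a Ł∞-tautology — its value is max(a, 1−a).)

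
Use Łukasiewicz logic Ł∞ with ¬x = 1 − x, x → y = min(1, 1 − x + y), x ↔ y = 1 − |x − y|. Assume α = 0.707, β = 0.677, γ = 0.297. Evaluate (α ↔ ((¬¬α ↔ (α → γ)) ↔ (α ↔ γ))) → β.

0.677

¬α = 1 − 0.707 = 0.293
¬¬α = 1 − 0.293 = 0.707
α → γ = min(1, 1 − 0.707 + 0.297) = min(1, 0.590) = 0.590
¬¬α ↔ (α → γ) = 1 − |0.707 − 0.590| = 1 − 0.117 = 0.883
α ↔ γ = 1 − |0.707 − 0.297| = 1 − 0.410 = 0.590
(¬¬α ↔ (α → γ)) ↔ (α ↔ γ) = 1 − |0.883 − 0.590| = 1 − 0.293 = 0.707
α ↔ ((¬¬α ↔ (α → γ)) ↔ (α ↔ γ)) = 1 − |0.707 − 0.707| = 1 − 0.000 = 1.000
(α ↔ ((¬¬α ↔ (α → γ)) ↔ (α ↔ γ))) → β = min(1, 1 − 1.000 + 0.677) = min(1, 0.677) = 0.677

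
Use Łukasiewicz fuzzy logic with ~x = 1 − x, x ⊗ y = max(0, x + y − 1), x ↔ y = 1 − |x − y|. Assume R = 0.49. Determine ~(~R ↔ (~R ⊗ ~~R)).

0.51

~R = 1 − 0.49 = 0.51
~~R = 1 − 0.51 = 0.49
~R ⊗ ~~R = max(0, 0.51 + 0.49 − 1) = max(0, 0.00) = 0.00
~R ↔ (~R ⊗ ~~R) = 1 − |0.51 − 0.00| = 1 − 0.51 = 0.49
~(~R ↔ (~R ⊗ ~~R)) = 1 − 0.49 = 0.51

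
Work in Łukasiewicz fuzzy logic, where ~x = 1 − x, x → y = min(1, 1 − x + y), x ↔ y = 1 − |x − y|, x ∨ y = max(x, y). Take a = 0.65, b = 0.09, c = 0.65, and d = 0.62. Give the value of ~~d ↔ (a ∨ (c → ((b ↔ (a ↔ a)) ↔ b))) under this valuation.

0.62

~d = 1 − 0.62 = 0.38
~~d = 1 − 0.38 = 0.62
a ↔ a = 1 − |0.65 − 0.65| = 1 − 0.00 = 1.00
b ↔ (a ↔ a) = 1 − |0.09 − 1.00| = 1 − 0.91 = 0.09
(b ↔ (a ↔ a)) ↔ b = 1 − |0.09 − 0.09| = 1 − 0.00 = 1.00
c → ((b ↔ (a ↔ a)) ↔ b) = min(1, 1 − 0.65 + 1.00) = min(1, 1.35) = 1.00
a ∨ (c → ((b ↔ (a ↔ a)) ↔ b)) = max(0.65, 1.00) = 1.00
~~d ↔ (a ∨ (c → ((b ↔ (a ↔ a)) ↔ b))) = 1 − |0.62 − 1.00| = 1 − 0.38 = 0.62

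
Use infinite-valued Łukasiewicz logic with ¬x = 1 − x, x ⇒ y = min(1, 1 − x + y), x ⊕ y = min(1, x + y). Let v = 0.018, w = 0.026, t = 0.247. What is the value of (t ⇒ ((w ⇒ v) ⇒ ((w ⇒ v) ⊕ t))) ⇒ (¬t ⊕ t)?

w ⇒ v = min(1, 1 − 0.026 + 0.018) = min(1, 0.992) = 0.992
(w ⇒ v) ⊕ t = min(1, 0.992 + 0.247) = min(1, 1.239) = 1.000
(w ⇒ v) ⇒ ((w ⇒ v) ⊕ t) = min(1, 1 − 0.992 + 1.000) = min(1, 1.008) = 1.000
t ⇒ ((w ⇒ v) ⇒ ((w ⇒ v) ⊕ t)) = min(1, 1 − 0.247 + 1.000) = min(1, 1.753) = 1.000
¬t = 1 − 0.247 = 0.753
¬t ⊕ t = min(1, 0.753 + 0.247) = min(1, 1.000) = 1.000
(t ⇒ ((w ⇒ v) ⇒ ((w ⇒ v) ⊕ t))) ⇒ (¬t ⊕ t) = min(1, 1 − 1.000 + 1.000) = min(1, 1.000) = 1.000

1.000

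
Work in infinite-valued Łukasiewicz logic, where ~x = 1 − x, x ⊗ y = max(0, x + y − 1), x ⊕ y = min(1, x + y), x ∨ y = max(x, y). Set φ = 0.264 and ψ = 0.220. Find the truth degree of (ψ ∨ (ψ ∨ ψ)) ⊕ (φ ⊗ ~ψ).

ψ ∨ ψ = max(0.220, 0.220) = 0.220
ψ ∨ (ψ ∨ ψ) = max(0.220, 0.220) = 0.220
~ψ = 1 − 0.220 = 0.780
φ ⊗ ~ψ = max(0, 0.264 + 0.780 − 1) = max(0, 0.044) = 0.044
(ψ ∨ (ψ ∨ ψ)) ⊕ (φ ⊗ ~ψ) = min(1, 0.220 + 0.044) = min(1, 0.264) = 0.264

0.264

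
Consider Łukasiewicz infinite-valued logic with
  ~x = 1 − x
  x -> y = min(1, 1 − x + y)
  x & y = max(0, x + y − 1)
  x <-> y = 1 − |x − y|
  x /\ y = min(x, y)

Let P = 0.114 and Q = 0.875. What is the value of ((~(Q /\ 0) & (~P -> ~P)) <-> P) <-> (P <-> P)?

Q /\ 0 = min(0.875, 0.000) = 0.000
~(Q /\ 0) = 1 − 0.000 = 1.000
~P = 1 − 0.114 = 0.886
~P -> ~P = min(1, 1 − 0.886 + 0.886) = min(1, 1.000) = 1.000
~(Q /\ 0) & (~P -> ~P) = max(0, 1.000 + 1.000 − 1) = max(0, 1.000) = 1.000
(~(Q /\ 0) & (~P -> ~P)) <-> P = 1 − |1.000 − 0.114| = 1 − 0.886 = 0.114
P <-> P = 1 − |0.114 − 0.114| = 1 − 0.000 = 1.000
((~(Q /\ 0) & (~P -> ~P)) <-> P) <-> (P <-> P) = 1 − |0.114 − 1.000| = 1 − 0.886 = 0.114

0.114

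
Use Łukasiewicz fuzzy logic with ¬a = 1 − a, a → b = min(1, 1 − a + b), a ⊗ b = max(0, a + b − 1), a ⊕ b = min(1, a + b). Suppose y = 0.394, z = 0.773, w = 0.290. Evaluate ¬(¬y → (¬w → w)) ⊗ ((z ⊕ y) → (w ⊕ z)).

0.026

¬y = 1 − 0.394 = 0.606
¬w = 1 − 0.290 = 0.710
¬w → w = min(1, 1 − 0.710 + 0.290) = min(1, 0.580) = 0.580
¬y → (¬w → w) = min(1, 1 − 0.606 + 0.580) = min(1, 0.974) = 0.974
¬(¬y → (¬w → w)) = 1 − 0.974 = 0.026
z ⊕ y = min(1, 0.773 + 0.394) = min(1, 1.167) = 1.000
w ⊕ z = min(1, 0.290 + 0.773) = min(1, 1.063) = 1.000
(z ⊕ y) → (w ⊕ z) = min(1, 1 − 1.000 + 1.000) = min(1, 1.000) = 1.000
¬(¬y → (¬w → w)) ⊗ ((z ⊕ y) → (w ⊕ z)) = max(0, 0.026 + 1.000 − 1) = max(0, 0.026) = 0.026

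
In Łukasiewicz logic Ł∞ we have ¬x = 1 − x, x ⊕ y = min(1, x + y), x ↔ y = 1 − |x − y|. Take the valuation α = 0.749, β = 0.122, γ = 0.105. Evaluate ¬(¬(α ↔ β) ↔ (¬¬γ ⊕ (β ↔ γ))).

0.373

α ↔ β = 1 − |0.749 − 0.122| = 1 − 0.627 = 0.373
¬(α ↔ β) = 1 − 0.373 = 0.627
¬γ = 1 − 0.105 = 0.895
¬¬γ = 1 − 0.895 = 0.105
β ↔ γ = 1 − |0.122 − 0.105| = 1 − 0.017 = 0.983
¬¬γ ⊕ (β ↔ γ) = min(1, 0.105 + 0.983) = min(1, 1.088) = 1.000
¬(α ↔ β) ↔ (¬¬γ ⊕ (β ↔ γ)) = 1 − |0.627 − 1.000| = 1 − 0.373 = 0.627
¬(¬(α ↔ β) ↔ (¬¬γ ⊕ (β ↔ γ))) = 1 − 0.627 = 0.373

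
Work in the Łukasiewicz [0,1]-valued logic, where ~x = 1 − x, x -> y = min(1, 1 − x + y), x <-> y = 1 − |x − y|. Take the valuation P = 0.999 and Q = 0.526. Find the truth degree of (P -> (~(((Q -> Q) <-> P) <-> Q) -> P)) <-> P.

Q -> Q = min(1, 1 − 0.526 + 0.526) = min(1, 1.000) = 1.000
(Q -> Q) <-> P = 1 − |1.000 − 0.999| = 1 − 0.001 = 0.999
((Q -> Q) <-> P) <-> Q = 1 − |0.999 − 0.526| = 1 − 0.473 = 0.527
~(((Q -> Q) <-> P) <-> Q) = 1 − 0.527 = 0.473
~(((Q -> Q) <-> P) <-> Q) -> P = min(1, 1 − 0.473 + 0.999) = min(1, 1.526) = 1.000
P -> (~(((Q -> Q) <-> P) <-> Q) -> P) = min(1, 1 − 0.999 + 1.000) = min(1, 1.001) = 1.000
(P -> (~(((Q -> Q) <-> P) <-> Q) -> P)) <-> P = 1 − |1.000 − 0.999| = 1 − 0.001 = 0.999

0.999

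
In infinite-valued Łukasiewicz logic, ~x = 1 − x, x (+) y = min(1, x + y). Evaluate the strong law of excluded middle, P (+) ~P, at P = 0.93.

1.00

~P = 1 − 0.93 = 0.07
P (+) ~P = min(1, 0.93 + 0.07) = min(1, 1.00) = 1.00
(As expected: always 1 in Ł∞ since a ⊕ (1−a) = 1.)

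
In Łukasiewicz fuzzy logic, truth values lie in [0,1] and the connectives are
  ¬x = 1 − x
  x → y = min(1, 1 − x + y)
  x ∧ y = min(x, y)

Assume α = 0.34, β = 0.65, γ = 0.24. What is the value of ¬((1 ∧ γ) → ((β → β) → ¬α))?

1 ∧ γ = min(1.00, 0.24) = 0.24
β → β = min(1, 1 − 0.65 + 0.65) = min(1, 1.00) = 1.00
¬α = 1 − 0.34 = 0.66
(β → β) → ¬α = min(1, 1 − 1.00 + 0.66) = min(1, 0.66) = 0.66
(1 ∧ γ) → ((β → β) → ¬α) = min(1, 1 − 0.24 + 0.66) = min(1, 1.42) = 1.00
¬((1 ∧ γ) → ((β → β) → ¬α)) = 1 − 1.00 = 0.00

0.00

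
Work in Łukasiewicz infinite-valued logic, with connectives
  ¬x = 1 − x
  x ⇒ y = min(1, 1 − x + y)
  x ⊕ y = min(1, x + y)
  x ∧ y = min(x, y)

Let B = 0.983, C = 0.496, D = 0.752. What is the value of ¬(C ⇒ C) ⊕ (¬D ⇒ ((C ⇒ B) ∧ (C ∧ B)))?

1.000

C ⇒ C = min(1, 1 − 0.496 + 0.496) = min(1, 1.000) = 1.000
¬(C ⇒ C) = 1 − 1.000 = 0.000
¬D = 1 − 0.752 = 0.248
C ⇒ B = min(1, 1 − 0.496 + 0.983) = min(1, 1.487) = 1.000
C ∧ B = min(0.496, 0.983) = 0.496
(C ⇒ B) ∧ (C ∧ B) = min(1.000, 0.496) = 0.496
¬D ⇒ ((C ⇒ B) ∧ (C ∧ B)) = min(1, 1 − 0.248 + 0.496) = min(1, 1.248) = 1.000
¬(C ⇒ C) ⊕ (¬D ⇒ ((C ⇒ B) ∧ (C ∧ B))) = min(1, 0.000 + 1.000) = min(1, 1.000) = 1.000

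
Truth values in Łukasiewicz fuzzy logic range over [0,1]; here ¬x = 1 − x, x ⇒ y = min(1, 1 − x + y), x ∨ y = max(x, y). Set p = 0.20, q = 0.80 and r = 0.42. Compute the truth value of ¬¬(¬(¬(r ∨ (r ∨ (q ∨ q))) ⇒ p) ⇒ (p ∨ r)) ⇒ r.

q ∨ q = max(0.80, 0.80) = 0.80
r ∨ (q ∨ q) = max(0.42, 0.80) = 0.80
r ∨ (r ∨ (q ∨ q)) = max(0.42, 0.80) = 0.80
¬(r ∨ (r ∨ (q ∨ q))) = 1 − 0.80 = 0.20
¬(r ∨ (r ∨ (q ∨ q))) ⇒ p = min(1, 1 − 0.20 + 0.20) = min(1, 1.00) = 1.00
¬(¬(r ∨ (r ∨ (q ∨ q))) ⇒ p) = 1 − 1.00 = 0.00
p ∨ r = max(0.20, 0.42) = 0.42
¬(¬(r ∨ (r ∨ (q ∨ q))) ⇒ p) ⇒ (p ∨ r) = min(1, 1 − 0.00 + 0.42) = min(1, 1.42) = 1.00
¬(¬(¬(r ∨ (r ∨ (q ∨ q))) ⇒ p) ⇒ (p ∨ r)) = 1 − 1.00 = 0.00
¬¬(¬(¬(r ∨ (r ∨ (q ∨ q))) ⇒ p) ⇒ (p ∨ r)) = 1 − 0.00 = 1.00
¬¬(¬(¬(r ∨ (r ∨ (q ∨ q))) ⇒ p) ⇒ (p ∨ r)) ⇒ r = min(1, 1 − 1.00 + 0.42) = min(1, 0.42) = 0.42

0.42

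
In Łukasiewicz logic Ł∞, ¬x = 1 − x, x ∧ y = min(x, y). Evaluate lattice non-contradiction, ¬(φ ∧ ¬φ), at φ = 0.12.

¬φ = 1 − 0.12 = 0.88
φ ∧ ¬φ = min(0.12, 0.88) = 0.12
¬(φ ∧ ¬φ) = 1 − 0.12 = 0.88
(The value 0.88 < 1 shows this instance is not satisfied; not a Ł∞-tautology — its value is 1 − min(a, 1−a).)

0.88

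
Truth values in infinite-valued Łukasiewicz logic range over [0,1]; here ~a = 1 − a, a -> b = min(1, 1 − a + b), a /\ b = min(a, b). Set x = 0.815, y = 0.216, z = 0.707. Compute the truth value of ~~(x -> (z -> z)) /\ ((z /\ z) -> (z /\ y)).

z -> z = min(1, 1 − 0.707 + 0.707) = min(1, 1.000) = 1.000
x -> (z -> z) = min(1, 1 − 0.815 + 1.000) = min(1, 1.185) = 1.000
~(x -> (z -> z)) = 1 − 1.000 = 0.000
~~(x -> (z -> z)) = 1 − 0.000 = 1.000
z /\ z = min(0.707, 0.707) = 0.707
z /\ y = min(0.707, 0.216) = 0.216
(z /\ z) -> (z /\ y) = min(1, 1 − 0.707 + 0.216) = min(1, 0.509) = 0.509
~~(x -> (z -> z)) /\ ((z /\ z) -> (z /\ y)) = min(1.000, 0.509) = 0.509

0.509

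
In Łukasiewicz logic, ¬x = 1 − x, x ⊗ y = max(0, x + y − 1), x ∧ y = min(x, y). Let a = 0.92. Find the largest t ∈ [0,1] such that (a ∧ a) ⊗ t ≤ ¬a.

0.16

a ∧ a = min(0.92, 0.92) = 0.92
So the left factor is a ∧ a = 0.92.
¬a = 1 − 0.92 = 0.08
So the right-hand bound is ¬a = 0.08.
The residuum of the Łukasiewicz t-norm gives the supremum: min(1, 1 − 0.92 + 0.08).
1 − 0.92 + 0.08 = 0.16, so t = min(1, 0.16) = 0.16.
Check: 0.92 ⊗ 0.16 = max(0, 0.08) = 0.08 ≤ 0.08.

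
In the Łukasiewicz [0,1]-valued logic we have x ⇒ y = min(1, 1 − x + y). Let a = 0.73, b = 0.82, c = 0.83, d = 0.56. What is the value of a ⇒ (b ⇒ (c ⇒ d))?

1.00

c ⇒ d = min(1, 1 − 0.83 + 0.56) = min(1, 0.73) = 0.73
b ⇒ (c ⇒ d) = min(1, 1 − 0.82 + 0.73) = min(1, 0.91) = 0.91
a ⇒ (b ⇒ (c ⇒ d)) = min(1, 1 − 0.73 + 0.91) = min(1, 1.18) = 1.00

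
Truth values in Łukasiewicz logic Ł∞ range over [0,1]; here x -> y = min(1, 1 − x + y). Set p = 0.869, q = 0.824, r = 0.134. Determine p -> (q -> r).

q -> r = min(1, 1 − 0.824 + 0.134) = min(1, 0.310) = 0.310
p -> (q -> r) = min(1, 1 − 0.869 + 0.310) = min(1, 0.441) = 0.441

0.441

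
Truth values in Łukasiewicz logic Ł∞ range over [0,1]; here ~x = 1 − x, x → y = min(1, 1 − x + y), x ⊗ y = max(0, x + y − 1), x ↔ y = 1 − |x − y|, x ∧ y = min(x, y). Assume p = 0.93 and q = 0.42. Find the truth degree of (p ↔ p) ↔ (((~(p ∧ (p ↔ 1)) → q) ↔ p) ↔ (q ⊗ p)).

p ↔ p = 1 − |0.93 − 0.93| = 1 − 0.00 = 1.00
p ↔ 1 = 1 − |0.93 − 1.00| = 1 − 0.07 = 0.93
p ∧ (p ↔ 1) = min(0.93, 0.93) = 0.93
~(p ∧ (p ↔ 1)) = 1 − 0.93 = 0.07
~(p ∧ (p ↔ 1)) → q = min(1, 1 − 0.07 + 0.42) = min(1, 1.35) = 1.00
(~(p ∧ (p ↔ 1)) → q) ↔ p = 1 − |1.00 − 0.93| = 1 − 0.07 = 0.93
q ⊗ p = max(0, 0.42 + 0.93 − 1) = max(0, 0.35) = 0.35
((~(p ∧ (p ↔ 1)) → q) ↔ p) ↔ (q ⊗ p) = 1 − |0.93 − 0.35| = 1 − 0.58 = 0.42
(p ↔ p) ↔ (((~(p ∧ (p ↔ 1)) → q) ↔ p) ↔ (q ⊗ p)) = 1 − |1.00 − 0.42| = 1 − 0.58 = 0.42

0.42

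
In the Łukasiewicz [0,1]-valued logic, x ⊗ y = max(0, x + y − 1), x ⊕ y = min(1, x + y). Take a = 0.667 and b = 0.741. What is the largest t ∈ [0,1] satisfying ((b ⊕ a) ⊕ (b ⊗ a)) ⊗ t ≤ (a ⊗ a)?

0.334

b ⊕ a = min(1, 0.741 + 0.667) = min(1, 1.408) = 1.000
b ⊗ a = max(0, 0.741 + 0.667 − 1) = max(0, 0.408) = 0.408
(b ⊕ a) ⊕ (b ⊗ a) = min(1, 1.000 + 0.408) = min(1, 1.408) = 1.000
So the left factor is (b ⊕ a) ⊕ (b ⊗ a) = 1.000.
a ⊗ a = max(0, 0.667 + 0.667 − 1) = max(0, 0.334) = 0.334
So the right-hand bound is a ⊗ a = 0.334.
The residuum of the Łukasiewicz t-norm gives the supremum: min(1, 1 − 1.000 + 0.334).
1 − 1.000 + 0.334 = 0.334, so t = min(1, 0.334) = 0.334.
Check: 1.000 ⊗ 0.334 = max(0, 0.334) = 0.334 ≤ 0.334.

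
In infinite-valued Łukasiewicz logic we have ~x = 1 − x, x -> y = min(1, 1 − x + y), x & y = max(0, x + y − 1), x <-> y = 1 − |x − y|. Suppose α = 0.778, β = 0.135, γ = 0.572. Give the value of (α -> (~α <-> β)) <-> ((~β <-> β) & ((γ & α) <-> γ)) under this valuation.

~α = 1 − 0.778 = 0.222
~α <-> β = 1 − |0.222 − 0.135| = 1 − 0.087 = 0.913
α -> (~α <-> β) = min(1, 1 − 0.778 + 0.913) = min(1, 1.135) = 1.000
~β = 1 − 0.135 = 0.865
~β <-> β = 1 − |0.865 − 0.135| = 1 − 0.730 = 0.270
γ & α = max(0, 0.572 + 0.778 − 1) = max(0, 0.350) = 0.350
(γ & α) <-> γ = 1 − |0.350 − 0.572| = 1 − 0.222 = 0.778
(~β <-> β) & ((γ & α) <-> γ) = max(0, 0.270 + 0.778 − 1) = max(0, 0.048) = 0.048
(α -> (~α <-> β)) <-> ((~β <-> β) & ((γ & α) <-> γ)) = 1 − |1.000 − 0.048| = 1 − 0.952 = 0.048

0.048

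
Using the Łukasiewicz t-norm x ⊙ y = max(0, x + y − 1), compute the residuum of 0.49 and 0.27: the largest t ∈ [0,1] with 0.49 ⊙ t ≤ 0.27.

0.78

The residuum of the Łukasiewicz t-norm gives the supremum: min(1, 1 − 0.49 + 0.27).
1 − 0.49 + 0.27 = 0.78, so t = min(1, 0.78) = 0.78.
Check: 0.49 ⊙ 0.78 = max(0, 0.27) = 0.27 ≤ 0.27.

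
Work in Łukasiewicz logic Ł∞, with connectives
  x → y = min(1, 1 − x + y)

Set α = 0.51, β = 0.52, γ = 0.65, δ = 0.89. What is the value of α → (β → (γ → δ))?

1.00

γ → δ = min(1, 1 − 0.65 + 0.89) = min(1, 1.24) = 1.00
β → (γ → δ) = min(1, 1 − 0.52 + 1.00) = min(1, 1.48) = 1.00
α → (β → (γ → δ)) = min(1, 1 − 0.51 + 1.00) = min(1, 1.49) = 1.00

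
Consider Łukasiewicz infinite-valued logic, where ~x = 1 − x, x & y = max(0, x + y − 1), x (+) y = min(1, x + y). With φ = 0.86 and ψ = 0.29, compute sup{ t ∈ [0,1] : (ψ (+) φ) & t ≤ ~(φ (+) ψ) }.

ψ (+) φ = min(1, 0.29 + 0.86) = min(1, 1.15) = 1.00
So the left factor is ψ (+) φ = 1.00.
φ (+) ψ = min(1, 0.86 + 0.29) = min(1, 1.15) = 1.00
~(φ (+) ψ) = 1 − 1.00 = 0.00
So the right-hand bound is ~(φ (+) ψ) = 0.00.
The residuum of the Łukasiewicz t-norm gives the supremum: min(1, 1 − 1.00 + 0.00).
1 − 1.00 + 0.00 = 0.00, so t = min(1, 0.00) = 0.00.
Check: 1.00 & 0.00 = max(0, 0.00) = 0.00 ≤ 0.00.

0.00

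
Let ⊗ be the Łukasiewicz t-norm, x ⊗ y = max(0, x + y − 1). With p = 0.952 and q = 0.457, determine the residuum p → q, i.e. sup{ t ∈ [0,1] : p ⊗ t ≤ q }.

0.505

The residuum of the Łukasiewicz t-norm gives the supremum: min(1, 1 − 0.952 + 0.457).
1 − 0.952 + 0.457 = 0.505, so t = min(1, 0.505) = 0.505.
Check: 0.952 ⊗ 0.505 = max(0, 0.457) = 0.457 ≤ 0.457.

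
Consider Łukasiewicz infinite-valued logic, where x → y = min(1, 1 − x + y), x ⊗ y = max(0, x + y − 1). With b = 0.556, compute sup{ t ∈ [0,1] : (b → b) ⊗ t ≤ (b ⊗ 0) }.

b → b = min(1, 1 − 0.556 + 0.556) = min(1, 1.000) = 1.000
So the left factor is b → b = 1.000.
b ⊗ 0 = max(0, 0.556 + 0.000 − 1) = max(0, -0.444) = 0.000
So the right-hand bound is b ⊗ 0 = 0.000.
The residuum of the Łukasiewicz t-norm gives the supremum: min(1, 1 − 1.000 + 0.000).
1 − 1.000 + 0.000 = 0.000, so t = min(1, 0.000) = 0.000.
Check: 1.000 ⊗ 0.000 = max(0, 0.000) = 0.000 ≤ 0.000.

0.000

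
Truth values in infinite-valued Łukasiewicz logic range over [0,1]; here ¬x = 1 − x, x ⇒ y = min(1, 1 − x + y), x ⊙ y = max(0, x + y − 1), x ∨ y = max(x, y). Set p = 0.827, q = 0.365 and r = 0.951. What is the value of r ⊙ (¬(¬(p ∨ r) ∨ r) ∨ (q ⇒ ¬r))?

0.635

p ∨ r = max(0.827, 0.951) = 0.951
¬(p ∨ r) = 1 − 0.951 = 0.049
¬(p ∨ r) ∨ r = max(0.049, 0.951) = 0.951
¬(¬(p ∨ r) ∨ r) = 1 − 0.951 = 0.049
¬r = 1 − 0.951 = 0.049
q ⇒ ¬r = min(1, 1 − 0.365 + 0.049) = min(1, 0.684) = 0.684
¬(¬(p ∨ r) ∨ r) ∨ (q ⇒ ¬r) = max(0.049, 0.684) = 0.684
r ⊙ (¬(¬(p ∨ r) ∨ r) ∨ (q ⇒ ¬r)) = max(0, 0.951 + 0.684 − 1) = max(0, 0.635) = 0.635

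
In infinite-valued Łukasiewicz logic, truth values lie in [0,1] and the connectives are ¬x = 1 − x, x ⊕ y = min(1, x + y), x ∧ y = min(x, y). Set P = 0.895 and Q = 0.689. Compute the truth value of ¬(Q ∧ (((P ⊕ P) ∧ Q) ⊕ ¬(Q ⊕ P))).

P ⊕ P = min(1, 0.895 + 0.895) = min(1, 1.790) = 1.000
(P ⊕ P) ∧ Q = min(1.000, 0.689) = 0.689
Q ⊕ P = min(1, 0.689 + 0.895) = min(1, 1.584) = 1.000
¬(Q ⊕ P) = 1 − 1.000 = 0.000
((P ⊕ P) ∧ Q) ⊕ ¬(Q ⊕ P) = min(1, 0.689 + 0.000) = min(1, 0.689) = 0.689
Q ∧ (((P ⊕ P) ∧ Q) ⊕ ¬(Q ⊕ P)) = min(0.689, 0.689) = 0.689
¬(Q ∧ (((P ⊕ P) ∧ Q) ⊕ ¬(Q ⊕ P))) = 1 − 0.689 = 0.311

0.311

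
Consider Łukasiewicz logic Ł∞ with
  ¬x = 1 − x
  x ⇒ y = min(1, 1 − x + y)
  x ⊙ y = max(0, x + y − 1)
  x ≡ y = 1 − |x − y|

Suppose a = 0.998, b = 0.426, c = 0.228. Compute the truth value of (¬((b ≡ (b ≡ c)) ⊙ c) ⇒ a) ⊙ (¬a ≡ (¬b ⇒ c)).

b ≡ c = 1 − |0.426 − 0.228| = 1 − 0.198 = 0.802
b ≡ (b ≡ c) = 1 − |0.426 − 0.802| = 1 − 0.376 = 0.624
(b ≡ (b ≡ c)) ⊙ c = max(0, 0.624 + 0.228 − 1) = max(0, -0.148) = 0.000
¬((b ≡ (b ≡ c)) ⊙ c) = 1 − 0.000 = 1.000
¬((b ≡ (b ≡ c)) ⊙ c) ⇒ a = min(1, 1 − 1.000 + 0.998) = min(1, 0.998) = 0.998
¬a = 1 − 0.998 = 0.002
¬b = 1 − 0.426 = 0.574
¬b ⇒ c = min(1, 1 − 0.574 + 0.228) = min(1, 0.654) = 0.654
¬a ≡ (¬b ⇒ c) = 1 − |0.002 − 0.654| = 1 − 0.652 = 0.348
(¬((b ≡ (b ≡ c)) ⊙ c) ⇒ a) ⊙ (¬a ≡ (¬b ⇒ c)) = max(0, 0.998 + 0.348 − 1) = max(0, 0.346) = 0.346

0.346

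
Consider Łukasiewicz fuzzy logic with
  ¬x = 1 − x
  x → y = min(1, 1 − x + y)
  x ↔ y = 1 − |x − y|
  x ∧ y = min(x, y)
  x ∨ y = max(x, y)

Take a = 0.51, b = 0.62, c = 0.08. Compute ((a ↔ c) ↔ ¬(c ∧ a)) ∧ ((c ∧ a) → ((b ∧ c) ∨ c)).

a ↔ c = 1 − |0.51 − 0.08| = 1 − 0.43 = 0.57
c ∧ a = min(0.08, 0.51) = 0.08
¬(c ∧ a) = 1 − 0.08 = 0.92
(a ↔ c) ↔ ¬(c ∧ a) = 1 − |0.57 − 0.92| = 1 − 0.35 = 0.65
b ∧ c = min(0.62, 0.08) = 0.08
(b ∧ c) ∨ c = max(0.08, 0.08) = 0.08
(c ∧ a) → ((b ∧ c) ∨ c) = min(1, 1 − 0.08 + 0.08) = min(1, 1.00) = 1.00
((a ↔ c) ↔ ¬(c ∧ a)) ∧ ((c ∧ a) → ((b ∧ c) ∨ c)) = min(0.65, 1.00) = 0.65

0.65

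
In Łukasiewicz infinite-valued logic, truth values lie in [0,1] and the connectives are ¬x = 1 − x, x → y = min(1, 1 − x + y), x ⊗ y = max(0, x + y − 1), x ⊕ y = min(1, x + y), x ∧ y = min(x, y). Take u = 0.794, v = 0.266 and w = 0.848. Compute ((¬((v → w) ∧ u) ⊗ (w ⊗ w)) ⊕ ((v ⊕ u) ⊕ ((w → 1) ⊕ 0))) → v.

0.266

v → w = min(1, 1 − 0.266 + 0.848) = min(1, 1.582) = 1.000
(v → w) ∧ u = min(1.000, 0.794) = 0.794
¬((v → w) ∧ u) = 1 − 0.794 = 0.206
w ⊗ w = max(0, 0.848 + 0.848 − 1) = max(0, 0.696) = 0.696
¬((v → w) ∧ u) ⊗ (w ⊗ w) = max(0, 0.206 + 0.696 − 1) = max(0, -0.098) = 0.000
v ⊕ u = min(1, 0.266 + 0.794) = min(1, 1.060) = 1.000
w → 1 = min(1, 1 − 0.848 + 1.000) = min(1, 1.152) = 1.000
(w → 1) ⊕ 0 = min(1, 1.000 + 0.000) = min(1, 1.000) = 1.000
(v ⊕ u) ⊕ ((w → 1) ⊕ 0) = min(1, 1.000 + 1.000) = min(1, 2.000) = 1.000
(¬((v → w) ∧ u) ⊗ (w ⊗ w)) ⊕ ((v ⊕ u) ⊕ ((w → 1) ⊕ 0)) = min(1, 0.000 + 1.000) = min(1, 1.000) = 1.000
((¬((v → w) ∧ u) ⊗ (w ⊗ w)) ⊕ ((v ⊕ u) ⊕ ((w → 1) ⊕ 0))) → v = min(1, 1 − 1.000 + 0.266) = min(1, 0.266) = 0.266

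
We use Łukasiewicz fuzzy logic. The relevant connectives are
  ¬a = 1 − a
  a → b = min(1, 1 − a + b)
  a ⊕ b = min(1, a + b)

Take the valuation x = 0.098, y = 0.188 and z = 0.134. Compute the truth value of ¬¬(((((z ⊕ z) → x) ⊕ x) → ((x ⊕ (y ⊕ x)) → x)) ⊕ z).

z ⊕ z = min(1, 0.134 + 0.134) = min(1, 0.268) = 0.268
(z ⊕ z) → x = min(1, 1 − 0.268 + 0.098) = min(1, 0.830) = 0.830
((z ⊕ z) → x) ⊕ x = min(1, 0.830 + 0.098) = min(1, 0.928) = 0.928
y ⊕ x = min(1, 0.188 + 0.098) = min(1, 0.286) = 0.286
x ⊕ (y ⊕ x) = min(1, 0.098 + 0.286) = min(1, 0.384) = 0.384
(x ⊕ (y ⊕ x)) → x = min(1, 1 − 0.384 + 0.098) = min(1, 0.714) = 0.714
(((z ⊕ z) → x) ⊕ x) → ((x ⊕ (y ⊕ x)) → x) = min(1, 1 − 0.928 + 0.714) = min(1, 0.786) = 0.786
((((z ⊕ z) → x) ⊕ x) → ((x ⊕ (y ⊕ x)) → x)) ⊕ z = min(1, 0.786 + 0.134) = min(1, 0.920) = 0.920
¬(((((z ⊕ z) → x) ⊕ x) → ((x ⊕ (y ⊕ x)) → x)) ⊕ z) = 1 − 0.920 = 0.080
¬¬(((((z ⊕ z) → x) ⊕ x) → ((x ⊕ (y ⊕ x)) → x)) ⊕ z) = 1 − 0.080 = 0.920

0.920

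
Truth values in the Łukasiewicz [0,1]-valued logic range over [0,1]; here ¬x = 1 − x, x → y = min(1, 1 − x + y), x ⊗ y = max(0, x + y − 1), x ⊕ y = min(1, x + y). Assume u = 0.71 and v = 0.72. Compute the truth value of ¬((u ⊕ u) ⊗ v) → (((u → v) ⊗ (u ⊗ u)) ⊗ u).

u ⊕ u = min(1, 0.71 + 0.71) = min(1, 1.42) = 1.00
(u ⊕ u) ⊗ v = max(0, 1.00 + 0.72 − 1) = max(0, 0.72) = 0.72
¬((u ⊕ u) ⊗ v) = 1 − 0.72 = 0.28
u → v = min(1, 1 − 0.71 + 0.72) = min(1, 1.01) = 1.00
u ⊗ u = max(0, 0.71 + 0.71 − 1) = max(0, 0.42) = 0.42
(u → v) ⊗ (u ⊗ u) = max(0, 1.00 + 0.42 − 1) = max(0, 0.42) = 0.42
((u → v) ⊗ (u ⊗ u)) ⊗ u = max(0, 0.42 + 0.71 − 1) = max(0, 0.13) = 0.13
¬((u ⊕ u) ⊗ v) → (((u → v) ⊗ (u ⊗ u)) ⊗ u) = min(1, 1 − 0.28 + 0.13) = min(1, 0.85) = 0.85

0.85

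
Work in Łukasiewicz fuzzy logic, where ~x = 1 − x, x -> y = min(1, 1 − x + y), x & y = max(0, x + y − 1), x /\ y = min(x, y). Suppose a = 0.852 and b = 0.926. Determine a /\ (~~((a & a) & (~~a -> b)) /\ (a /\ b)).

0.704

a & a = max(0, 0.852 + 0.852 − 1) = max(0, 0.704) = 0.704
~a = 1 − 0.852 = 0.148
~~a = 1 − 0.148 = 0.852
~~a -> b = min(1, 1 − 0.852 + 0.926) = min(1, 1.074) = 1.000
(a & a) & (~~a -> b) = max(0, 0.704 + 1.000 − 1) = max(0, 0.704) = 0.704
~((a & a) & (~~a -> b)) = 1 − 0.704 = 0.296
~~((a & a) & (~~a -> b)) = 1 − 0.296 = 0.704
a /\ b = min(0.852, 0.926) = 0.852
~~((a & a) & (~~a -> b)) /\ (a /\ b) = min(0.704, 0.852) = 0.704
a /\ (~~((a & a) & (~~a -> b)) /\ (a /\ b)) = min(0.852, 0.704) = 0.704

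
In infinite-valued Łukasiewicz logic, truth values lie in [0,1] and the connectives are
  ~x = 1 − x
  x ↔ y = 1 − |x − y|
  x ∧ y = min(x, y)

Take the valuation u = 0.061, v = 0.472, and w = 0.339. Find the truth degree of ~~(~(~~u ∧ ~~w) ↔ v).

~u = 1 − 0.061 = 0.939
~~u = 1 − 0.939 = 0.061
~w = 1 − 0.339 = 0.661
~~w = 1 − 0.661 = 0.339
~~u ∧ ~~w = min(0.061, 0.339) = 0.061
~(~~u ∧ ~~w) = 1 − 0.061 = 0.939
~(~~u ∧ ~~w) ↔ v = 1 − |0.939 − 0.472| = 1 − 0.467 = 0.533
~(~(~~u ∧ ~~w) ↔ v) = 1 − 0.533 = 0.467
~~(~(~~u ∧ ~~w) ↔ v) = 1 − 0.467 = 0.533

0.533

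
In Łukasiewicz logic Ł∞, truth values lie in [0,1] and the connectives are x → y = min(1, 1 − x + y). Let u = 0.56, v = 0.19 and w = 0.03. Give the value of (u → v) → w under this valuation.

0.40

u → v = min(1, 1 − 0.56 + 0.19) = min(1, 0.63) = 0.63
(u → v) → w = min(1, 1 − 0.63 + 0.03) = min(1, 0.40) = 0.40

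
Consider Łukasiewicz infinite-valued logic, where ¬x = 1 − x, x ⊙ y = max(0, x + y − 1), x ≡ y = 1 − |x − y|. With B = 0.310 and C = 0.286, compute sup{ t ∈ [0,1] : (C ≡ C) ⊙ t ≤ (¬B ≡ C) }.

0.596

C ≡ C = 1 − |0.286 − 0.286| = 1 − 0.000 = 1.000
So the left factor is C ≡ C = 1.000.
¬B = 1 − 0.310 = 0.690
¬B ≡ C = 1 − |0.690 − 0.286| = 1 − 0.404 = 0.596
So the right-hand bound is ¬B ≡ C = 0.596.
The residuum of the Łukasiewicz t-norm gives the supremum: min(1, 1 − 1.000 + 0.596).
1 − 1.000 + 0.596 = 0.596, so t = min(1, 0.596) = 0.596.
Check: 1.000 ⊙ 0.596 = max(0, 0.596) = 0.596 ≤ 0.596.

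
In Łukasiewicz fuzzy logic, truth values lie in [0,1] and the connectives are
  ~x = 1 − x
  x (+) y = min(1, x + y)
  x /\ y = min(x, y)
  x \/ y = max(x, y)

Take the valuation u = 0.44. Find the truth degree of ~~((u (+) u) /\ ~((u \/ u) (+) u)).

0.12

u (+) u = min(1, 0.44 + 0.44) = min(1, 0.88) = 0.88
u \/ u = max(0.44, 0.44) = 0.44
(u \/ u) (+) u = min(1, 0.44 + 0.44) = min(1, 0.88) = 0.88
~((u \/ u) (+) u) = 1 − 0.88 = 0.12
(u (+) u) /\ ~((u \/ u) (+) u) = min(0.88, 0.12) = 0.12
~((u (+) u) /\ ~((u \/ u) (+) u)) = 1 − 0.12 = 0.88
~~((u (+) u) /\ ~((u \/ u) (+) u)) = 1 − 0.88 = 0.12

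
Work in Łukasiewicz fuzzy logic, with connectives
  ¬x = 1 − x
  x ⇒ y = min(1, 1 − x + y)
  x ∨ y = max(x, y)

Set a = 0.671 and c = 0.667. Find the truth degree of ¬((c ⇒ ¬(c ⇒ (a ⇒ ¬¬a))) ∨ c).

¬a = 1 − 0.671 = 0.329
¬¬a = 1 − 0.329 = 0.671
a ⇒ ¬¬a = min(1, 1 − 0.671 + 0.671) = min(1, 1.000) = 1.000
c ⇒ (a ⇒ ¬¬a) = min(1, 1 − 0.667 + 1.000) = min(1, 1.333) = 1.000
¬(c ⇒ (a ⇒ ¬¬a)) = 1 − 1.000 = 0.000
c ⇒ ¬(c ⇒ (a ⇒ ¬¬a)) = min(1, 1 − 0.667 + 0.000) = min(1, 0.333) = 0.333
(c ⇒ ¬(c ⇒ (a ⇒ ¬¬a))) ∨ c = max(0.333, 0.667) = 0.667
¬((c ⇒ ¬(c ⇒ (a ⇒ ¬¬a))) ∨ c) = 1 − 0.667 = 0.333

0.333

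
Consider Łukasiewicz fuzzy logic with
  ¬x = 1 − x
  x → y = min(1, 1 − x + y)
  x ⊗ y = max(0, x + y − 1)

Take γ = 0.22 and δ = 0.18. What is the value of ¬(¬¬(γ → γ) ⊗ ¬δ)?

0.18

γ → γ = min(1, 1 − 0.22 + 0.22) = min(1, 1.00) = 1.00
¬(γ → γ) = 1 − 1.00 = 0.00
¬¬(γ → γ) = 1 − 0.00 = 1.00
¬δ = 1 − 0.18 = 0.82
¬¬(γ → γ) ⊗ ¬δ = max(0, 1.00 + 0.82 − 1) = max(0, 0.82) = 0.82
¬(¬¬(γ → γ) ⊗ ¬δ) = 1 − 0.82 = 0.18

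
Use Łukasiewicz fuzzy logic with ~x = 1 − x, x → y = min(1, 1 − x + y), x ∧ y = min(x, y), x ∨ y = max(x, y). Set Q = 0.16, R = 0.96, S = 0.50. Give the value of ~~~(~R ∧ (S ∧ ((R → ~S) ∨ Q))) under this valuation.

0.96

~R = 1 − 0.96 = 0.04
~S = 1 − 0.50 = 0.50
R → ~S = min(1, 1 − 0.96 + 0.50) = min(1, 0.54) = 0.54
(R → ~S) ∨ Q = max(0.54, 0.16) = 0.54
S ∧ ((R → ~S) ∨ Q) = min(0.50, 0.54) = 0.50
~R ∧ (S ∧ ((R → ~S) ∨ Q)) = min(0.04, 0.50) = 0.04
~(~R ∧ (S ∧ ((R → ~S) ∨ Q))) = 1 − 0.04 = 0.96
~~(~R ∧ (S ∧ ((R → ~S) ∨ Q))) = 1 − 0.96 = 0.04
~~~(~R ∧ (S ∧ ((R → ~S) ∨ Q))) = 1 − 0.04 = 0.96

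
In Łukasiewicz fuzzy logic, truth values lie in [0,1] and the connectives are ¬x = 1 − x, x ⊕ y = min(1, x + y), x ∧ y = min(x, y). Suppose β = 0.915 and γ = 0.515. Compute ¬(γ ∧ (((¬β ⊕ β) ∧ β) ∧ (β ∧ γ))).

0.485

¬β = 1 − 0.915 = 0.085
¬β ⊕ β = min(1, 0.085 + 0.915) = min(1, 1.000) = 1.000
(¬β ⊕ β) ∧ β = min(1.000, 0.915) = 0.915
β ∧ γ = min(0.915, 0.515) = 0.515
((¬β ⊕ β) ∧ β) ∧ (β ∧ γ) = min(0.915, 0.515) = 0.515
γ ∧ (((¬β ⊕ β) ∧ β) ∧ (β ∧ γ)) = min(0.515, 0.515) = 0.515
¬(γ ∧ (((¬β ⊕ β) ∧ β) ∧ (β ∧ γ))) = 1 − 0.515 = 0.485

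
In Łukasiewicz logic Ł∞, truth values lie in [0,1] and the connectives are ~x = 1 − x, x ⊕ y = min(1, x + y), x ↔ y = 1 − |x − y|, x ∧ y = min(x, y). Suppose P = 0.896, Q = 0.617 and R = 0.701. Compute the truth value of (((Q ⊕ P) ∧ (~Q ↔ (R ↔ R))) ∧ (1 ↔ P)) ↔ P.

Q ⊕ P = min(1, 0.617 + 0.896) = min(1, 1.513) = 1.000
~Q = 1 − 0.617 = 0.383
R ↔ R = 1 − |0.701 − 0.701| = 1 − 0.000 = 1.000
~Q ↔ (R ↔ R) = 1 − |0.383 − 1.000| = 1 − 0.617 = 0.383
(Q ⊕ P) ∧ (~Q ↔ (R ↔ R)) = min(1.000, 0.383) = 0.383
1 ↔ P = 1 − |1.000 − 0.896| = 1 − 0.104 = 0.896
((Q ⊕ P) ∧ (~Q ↔ (R ↔ R))) ∧ (1 ↔ P) = min(0.383, 0.896) = 0.383
(((Q ⊕ P) ∧ (~Q ↔ (R ↔ R))) ∧ (1 ↔ P)) ↔ P = 1 − |0.383 − 0.896| = 1 − 0.513 = 0.487

0.487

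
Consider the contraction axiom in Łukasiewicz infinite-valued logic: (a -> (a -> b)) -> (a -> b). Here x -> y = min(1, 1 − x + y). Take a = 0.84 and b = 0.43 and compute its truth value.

a -> b = min(1, 1 − 0.84 + 0.43) = min(1, 0.59) = 0.59
a -> (a -> b) = min(1, 1 − 0.84 + 0.59) = min(1, 0.75) = 0.75
(a -> (a -> b)) -> (a -> b) = min(1, 1 − 0.75 + 0.59) = min(1, 0.84) = 0.84
(The value 0.84 < 1 shows this instance is not satisfied; fails in Ł∞ (the t-norm is not idempotent).)

0.84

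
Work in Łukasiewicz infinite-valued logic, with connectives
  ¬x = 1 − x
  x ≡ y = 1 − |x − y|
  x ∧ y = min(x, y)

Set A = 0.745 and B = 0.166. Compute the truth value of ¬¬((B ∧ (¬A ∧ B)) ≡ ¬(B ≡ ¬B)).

¬A = 1 − 0.745 = 0.255
¬A ∧ B = min(0.255, 0.166) = 0.166
B ∧ (¬A ∧ B) = min(0.166, 0.166) = 0.166
¬B = 1 − 0.166 = 0.834
B ≡ ¬B = 1 − |0.166 − 0.834| = 1 − 0.668 = 0.332
¬(B ≡ ¬B) = 1 − 0.332 = 0.668
(B ∧ (¬A ∧ B)) ≡ ¬(B ≡ ¬B) = 1 − |0.166 − 0.668| = 1 − 0.502 = 0.498
¬((B ∧ (¬A ∧ B)) ≡ ¬(B ≡ ¬B)) = 1 − 0.498 = 0.502
¬¬((B ∧ (¬A ∧ B)) ≡ ¬(B ≡ ¬B)) = 1 − 0.502 = 0.498

0.498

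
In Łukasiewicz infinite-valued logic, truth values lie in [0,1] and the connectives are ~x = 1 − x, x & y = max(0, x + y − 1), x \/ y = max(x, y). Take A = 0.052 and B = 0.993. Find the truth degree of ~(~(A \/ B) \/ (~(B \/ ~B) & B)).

0.993

A \/ B = max(0.052, 0.993) = 0.993
~(A \/ B) = 1 − 0.993 = 0.007
~B = 1 − 0.993 = 0.007
B \/ ~B = max(0.993, 0.007) = 0.993
~(B \/ ~B) = 1 − 0.993 = 0.007
~(B \/ ~B) & B = max(0, 0.007 + 0.993 − 1) = max(0, 0.000) = 0.000
~(A \/ B) \/ (~(B \/ ~B) & B) = max(0.007, 0.000) = 0.007
~(~(A \/ B) \/ (~(B \/ ~B) & B)) = 1 − 0.007 = 0.993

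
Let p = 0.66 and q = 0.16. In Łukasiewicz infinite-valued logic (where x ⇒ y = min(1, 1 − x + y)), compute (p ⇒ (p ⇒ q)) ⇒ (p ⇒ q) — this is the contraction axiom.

p ⇒ q = min(1, 1 − 0.66 + 0.16) = min(1, 0.50) = 0.50
p ⇒ (p ⇒ q) = min(1, 1 − 0.66 + 0.50) = min(1, 0.84) = 0.84
(p ⇒ (p ⇒ q)) ⇒ (p ⇒ q) = min(1, 1 − 0.84 + 0.50) = min(1, 0.66) = 0.66
(The value 0.66 < 1 shows this instance is not satisfied; fails in Ł∞ (the t-norm is not idempotent).)

0.66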